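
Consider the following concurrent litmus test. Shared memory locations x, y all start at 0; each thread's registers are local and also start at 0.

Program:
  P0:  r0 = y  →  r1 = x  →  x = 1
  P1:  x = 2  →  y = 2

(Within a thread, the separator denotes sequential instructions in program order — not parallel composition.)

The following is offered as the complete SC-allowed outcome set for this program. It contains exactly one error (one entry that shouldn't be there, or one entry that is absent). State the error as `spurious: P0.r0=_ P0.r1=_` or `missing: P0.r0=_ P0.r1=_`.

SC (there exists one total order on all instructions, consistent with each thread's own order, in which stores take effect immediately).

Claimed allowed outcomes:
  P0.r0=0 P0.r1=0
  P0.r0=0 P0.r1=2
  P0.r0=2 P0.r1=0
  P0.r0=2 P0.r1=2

outcome vector order: (P0.r0,P0.r1)
SC: 3 outcomes — {00; 02; 22}
claimed∖SC = {20}

spurious: P0.r0=2 P0.r1=0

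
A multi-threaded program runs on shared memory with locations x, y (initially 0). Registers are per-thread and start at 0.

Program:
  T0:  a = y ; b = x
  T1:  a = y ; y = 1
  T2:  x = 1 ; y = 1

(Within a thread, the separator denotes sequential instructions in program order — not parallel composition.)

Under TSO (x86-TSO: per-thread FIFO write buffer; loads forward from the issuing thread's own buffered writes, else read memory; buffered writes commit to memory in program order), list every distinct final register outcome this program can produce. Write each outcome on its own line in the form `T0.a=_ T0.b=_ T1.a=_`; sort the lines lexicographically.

T0.a=0 T0.b=0 T1.a=0
T0.a=0 T0.b=0 T1.a=1
T0.a=0 T0.b=1 T1.a=0
T0.a=0 T0.b=1 T1.a=1
T0.a=1 T0.b=0 T1.a=0
T0.a=1 T0.b=1 T1.a=0
T0.a=1 T0.b=1 T1.a=1

outcome vector order: (T0.a,T0.b,T1.a)
|TSO outcomes| = 7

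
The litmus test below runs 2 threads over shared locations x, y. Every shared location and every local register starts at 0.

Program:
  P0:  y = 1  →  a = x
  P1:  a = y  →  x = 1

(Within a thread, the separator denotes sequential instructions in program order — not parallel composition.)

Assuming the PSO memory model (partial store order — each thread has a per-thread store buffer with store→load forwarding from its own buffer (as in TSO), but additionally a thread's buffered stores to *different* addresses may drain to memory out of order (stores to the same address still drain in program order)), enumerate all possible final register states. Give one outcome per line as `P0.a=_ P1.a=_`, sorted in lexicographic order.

P0.a=0 P1.a=0
P0.a=0 P1.a=1
P0.a=1 P1.a=0
P0.a=1 P1.a=1

outcome vector order: (P0.a,P1.a)
|PSO outcomes| = 4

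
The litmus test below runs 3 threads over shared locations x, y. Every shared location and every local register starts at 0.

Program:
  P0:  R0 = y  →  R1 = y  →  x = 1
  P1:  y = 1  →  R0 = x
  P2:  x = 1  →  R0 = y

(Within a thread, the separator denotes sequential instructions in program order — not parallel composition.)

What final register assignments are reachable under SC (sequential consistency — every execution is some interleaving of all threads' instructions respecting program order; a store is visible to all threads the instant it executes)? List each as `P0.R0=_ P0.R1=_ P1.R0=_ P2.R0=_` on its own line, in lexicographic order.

P0.R0=0 P0.R1=0 P1.R0=0 P2.R0=1
P0.R0=0 P0.R1=0 P1.R0=1 P2.R0=0
P0.R0=0 P0.R1=0 P1.R0=1 P2.R0=1
P0.R0=0 P0.R1=1 P1.R0=0 P2.R0=1
P0.R0=0 P0.R1=1 P1.R0=1 P2.R0=0
P0.R0=0 P0.R1=1 P1.R0=1 P2.R0=1
P0.R0=1 P0.R1=1 P1.R0=0 P2.R0=1
P0.R0=1 P0.R1=1 P1.R0=1 P2.R0=0
P0.R0=1 P0.R1=1 P1.R0=1 P2.R0=1

outcome vector order: (P0.R0,P0.R1,P1.R0,P2.R0)
|SC outcomes| = 9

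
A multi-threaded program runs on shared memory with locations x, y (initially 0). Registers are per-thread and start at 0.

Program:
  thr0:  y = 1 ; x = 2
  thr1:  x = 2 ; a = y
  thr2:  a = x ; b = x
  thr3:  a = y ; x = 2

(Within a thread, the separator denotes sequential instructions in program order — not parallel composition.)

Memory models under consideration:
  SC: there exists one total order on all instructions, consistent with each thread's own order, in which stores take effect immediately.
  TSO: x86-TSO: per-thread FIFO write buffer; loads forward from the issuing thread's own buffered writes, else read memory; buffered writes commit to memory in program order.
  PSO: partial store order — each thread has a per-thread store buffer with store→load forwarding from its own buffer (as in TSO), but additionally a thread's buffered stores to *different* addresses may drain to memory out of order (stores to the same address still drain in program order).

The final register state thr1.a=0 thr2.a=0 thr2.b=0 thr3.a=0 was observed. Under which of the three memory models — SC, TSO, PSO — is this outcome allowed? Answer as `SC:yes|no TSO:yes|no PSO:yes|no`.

outcome vector order: (thr1.a,thr2.a,thr2.b,thr3.a)
SC (12): <0 0 0 0> <0 0 0 1> <0 0 2 0> <0 0 2 1> <0 2 2 0> <0 2 2 1> <1 0 0 0> <1 0 0 1> <1 0 2 0> <1 0 2 1> <1 2 2 0> <1 2 2 1>
TSO (12): <0 0 0 0> <0 0 0 1> <0 0 2 0> <0 0 2 1> <0 2 2 0> <0 2 2 1> <1 0 0 0> <1 0 0 1> <1 0 2 0> <1 0 2 1> <1 2 2 0> <1 2 2 1>
PSO (12): <0 0 0 0> <0 0 0 1> <0 0 2 0> <0 0 2 1> <0 2 2 0> <0 2 2 1> <1 0 0 0> <1 0 0 1> <1 0 2 0> <1 0 2 1> <1 2 2 0> <1 2 2 1>
target <0 0 0 0> ∈ {SC,TSO,PSO}

SC:yes TSO:yes PSO:yes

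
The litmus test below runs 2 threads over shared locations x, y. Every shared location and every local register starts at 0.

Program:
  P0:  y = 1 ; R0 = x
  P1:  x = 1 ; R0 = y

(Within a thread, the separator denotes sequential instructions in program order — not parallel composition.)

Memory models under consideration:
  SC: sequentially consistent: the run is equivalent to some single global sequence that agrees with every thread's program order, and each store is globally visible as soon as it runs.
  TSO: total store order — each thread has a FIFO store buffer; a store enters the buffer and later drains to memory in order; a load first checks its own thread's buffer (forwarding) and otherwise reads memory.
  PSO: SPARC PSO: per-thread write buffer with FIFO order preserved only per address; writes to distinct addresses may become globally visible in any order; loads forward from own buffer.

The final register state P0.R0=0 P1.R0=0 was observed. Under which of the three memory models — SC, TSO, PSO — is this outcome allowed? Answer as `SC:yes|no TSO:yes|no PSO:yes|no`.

SC:no TSO:yes PSO:yes

outcome vector order: (P0.R0,P1.R0)
[SC] allowed = {<0 1>; <1 0>; <1 1>}
[TSO] allowed = {<0 0>; <0 1>; <1 0>; <1 1>}
[PSO] allowed = {<0 0>; <0 1>; <1 0>; <1 1>}
target <0 0> ∈ {TSO,PSO}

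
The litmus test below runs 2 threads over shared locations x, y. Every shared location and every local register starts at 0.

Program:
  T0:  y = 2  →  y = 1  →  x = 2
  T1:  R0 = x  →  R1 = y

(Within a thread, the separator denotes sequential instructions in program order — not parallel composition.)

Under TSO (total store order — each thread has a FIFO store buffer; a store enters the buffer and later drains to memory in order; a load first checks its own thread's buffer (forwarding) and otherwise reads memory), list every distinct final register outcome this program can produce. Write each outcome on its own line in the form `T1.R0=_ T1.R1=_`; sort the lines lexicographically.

T1.R0=0 T1.R1=0
T1.R0=0 T1.R1=1
T1.R0=0 T1.R1=2
T1.R0=2 T1.R1=1

outcome vector order: (T1.R0,T1.R1)
|TSO outcomes| = 4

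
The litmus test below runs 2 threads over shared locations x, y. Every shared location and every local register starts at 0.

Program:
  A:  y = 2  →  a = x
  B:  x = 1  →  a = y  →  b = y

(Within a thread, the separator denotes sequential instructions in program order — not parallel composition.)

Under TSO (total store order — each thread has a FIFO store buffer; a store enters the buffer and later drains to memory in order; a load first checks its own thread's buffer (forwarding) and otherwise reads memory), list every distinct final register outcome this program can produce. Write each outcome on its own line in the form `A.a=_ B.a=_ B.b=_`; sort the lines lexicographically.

A.a=0 B.a=0 B.b=0
A.a=0 B.a=0 B.b=2
A.a=0 B.a=2 B.b=2
A.a=1 B.a=0 B.b=0
A.a=1 B.a=0 B.b=2
A.a=1 B.a=2 B.b=2

outcome vector order: (A.a,B.a,B.b)
|TSO outcomes| = 6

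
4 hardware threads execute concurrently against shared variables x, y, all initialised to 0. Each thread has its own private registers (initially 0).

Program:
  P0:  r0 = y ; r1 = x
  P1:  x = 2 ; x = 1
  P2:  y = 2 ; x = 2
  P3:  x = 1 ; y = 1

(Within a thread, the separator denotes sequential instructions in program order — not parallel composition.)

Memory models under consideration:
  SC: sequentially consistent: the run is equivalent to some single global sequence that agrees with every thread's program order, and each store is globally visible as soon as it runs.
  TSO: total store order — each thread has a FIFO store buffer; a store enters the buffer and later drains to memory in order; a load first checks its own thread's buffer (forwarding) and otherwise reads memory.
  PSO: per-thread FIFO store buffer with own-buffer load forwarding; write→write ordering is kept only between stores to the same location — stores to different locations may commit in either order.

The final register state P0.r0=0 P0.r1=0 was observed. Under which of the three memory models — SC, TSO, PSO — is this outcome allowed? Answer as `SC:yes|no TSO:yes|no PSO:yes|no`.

outcome vector order: (P0.r0,P0.r1)
under SC → <0 0>; <0 1>; <0 2>; <1 1>; <1 2>; <2 0>; <2 1>; <2 2>
under TSO → <0 0>; <0 1>; <0 2>; <1 1>; <1 2>; <2 0>; <2 1>; <2 2>
under PSO → <0 0>; <0 1>; <0 2>; <1 0>; <1 1>; <1 2>; <2 0>; <2 1>; <2 2>
target <0 0> ∈ {SC,TSO,PSO}

SC:yes TSO:yes PSO:yes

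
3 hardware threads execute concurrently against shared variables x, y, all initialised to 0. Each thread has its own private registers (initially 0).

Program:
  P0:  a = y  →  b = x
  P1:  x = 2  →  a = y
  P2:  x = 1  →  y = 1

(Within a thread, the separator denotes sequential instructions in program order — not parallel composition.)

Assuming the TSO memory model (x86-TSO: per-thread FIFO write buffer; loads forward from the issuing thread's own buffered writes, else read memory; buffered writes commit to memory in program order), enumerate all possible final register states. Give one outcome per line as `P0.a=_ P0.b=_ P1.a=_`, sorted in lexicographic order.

P0.a=0 P0.b=0 P1.a=0
P0.a=0 P0.b=0 P1.a=1
P0.a=0 P0.b=1 P1.a=0
P0.a=0 P0.b=1 P1.a=1
P0.a=0 P0.b=2 P1.a=0
P0.a=0 P0.b=2 P1.a=1
P0.a=1 P0.b=1 P1.a=0
P0.a=1 P0.b=1 P1.a=1
P0.a=1 P0.b=2 P1.a=0
P0.a=1 P0.b=2 P1.a=1

outcome vector order: (P0.a,P0.b,P1.a)
|TSO outcomes| = 10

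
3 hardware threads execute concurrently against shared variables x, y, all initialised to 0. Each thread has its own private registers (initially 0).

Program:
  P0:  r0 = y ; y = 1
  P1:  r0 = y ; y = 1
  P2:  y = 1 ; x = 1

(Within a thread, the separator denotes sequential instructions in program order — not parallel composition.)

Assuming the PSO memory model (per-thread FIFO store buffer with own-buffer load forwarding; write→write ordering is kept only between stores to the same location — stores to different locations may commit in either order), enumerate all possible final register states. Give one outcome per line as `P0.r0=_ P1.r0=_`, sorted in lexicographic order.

P0.r0=0 P1.r0=0
P0.r0=0 P1.r0=1
P0.r0=1 P1.r0=0
P0.r0=1 P1.r0=1

outcome vector order: (P0.r0,P1.r0)
|PSO outcomes| = 4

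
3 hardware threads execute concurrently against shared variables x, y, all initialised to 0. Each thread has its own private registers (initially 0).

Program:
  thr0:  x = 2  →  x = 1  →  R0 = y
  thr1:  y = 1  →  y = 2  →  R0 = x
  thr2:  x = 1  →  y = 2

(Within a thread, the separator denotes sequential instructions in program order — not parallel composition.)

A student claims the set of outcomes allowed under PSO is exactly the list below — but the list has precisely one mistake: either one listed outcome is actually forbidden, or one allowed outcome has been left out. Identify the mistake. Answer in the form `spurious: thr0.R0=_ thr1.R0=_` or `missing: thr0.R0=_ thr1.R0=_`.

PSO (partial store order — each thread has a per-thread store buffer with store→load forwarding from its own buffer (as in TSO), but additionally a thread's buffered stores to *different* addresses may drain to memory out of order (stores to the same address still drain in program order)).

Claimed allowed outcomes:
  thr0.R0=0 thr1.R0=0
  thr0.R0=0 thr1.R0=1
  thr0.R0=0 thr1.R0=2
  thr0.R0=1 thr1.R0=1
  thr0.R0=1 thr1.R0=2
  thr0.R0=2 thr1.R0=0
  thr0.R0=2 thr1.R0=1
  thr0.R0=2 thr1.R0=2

outcome vector order: (thr0.R0,thr1.R0)
[PSO] allowed = {0/0 0/1 0/2 1/0 1/1 1/2 2/0 2/1 2/2}
PSO∖claimed = {1/0}

missing: thr0.R0=1 thr1.R0=0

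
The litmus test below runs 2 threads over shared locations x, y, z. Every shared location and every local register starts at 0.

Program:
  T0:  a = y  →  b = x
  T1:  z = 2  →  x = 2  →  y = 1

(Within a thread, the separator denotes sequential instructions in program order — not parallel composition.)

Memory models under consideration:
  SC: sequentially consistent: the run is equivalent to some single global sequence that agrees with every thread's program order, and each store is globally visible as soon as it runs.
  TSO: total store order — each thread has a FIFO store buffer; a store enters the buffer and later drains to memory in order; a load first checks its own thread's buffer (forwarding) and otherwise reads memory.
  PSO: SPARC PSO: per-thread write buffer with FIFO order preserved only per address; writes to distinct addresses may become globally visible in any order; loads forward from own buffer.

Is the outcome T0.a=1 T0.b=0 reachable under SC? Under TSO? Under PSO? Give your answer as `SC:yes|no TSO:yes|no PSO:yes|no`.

outcome vector order: (T0.a,T0.b)
under SC → 00; 02; 12
under TSO → 00; 02; 12
under PSO → 00; 02; 10; 12
target 10 ∈ {PSO}

SC:no TSO:no PSO:yes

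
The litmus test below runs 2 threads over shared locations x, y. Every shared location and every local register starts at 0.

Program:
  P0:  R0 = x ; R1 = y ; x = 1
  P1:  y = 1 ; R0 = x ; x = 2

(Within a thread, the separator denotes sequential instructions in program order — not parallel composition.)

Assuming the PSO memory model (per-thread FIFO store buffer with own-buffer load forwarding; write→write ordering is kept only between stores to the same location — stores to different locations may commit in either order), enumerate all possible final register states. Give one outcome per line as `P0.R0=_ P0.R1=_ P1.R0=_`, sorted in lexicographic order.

P0.R0=0 P0.R1=0 P1.R0=0
P0.R0=0 P0.R1=0 P1.R0=1
P0.R0=0 P0.R1=1 P1.R0=0
P0.R0=0 P0.R1=1 P1.R0=1
P0.R0=2 P0.R1=0 P1.R0=0
P0.R0=2 P0.R1=1 P1.R0=0

outcome vector order: (P0.R0,P0.R1,P1.R0)
|PSO outcomes| = 6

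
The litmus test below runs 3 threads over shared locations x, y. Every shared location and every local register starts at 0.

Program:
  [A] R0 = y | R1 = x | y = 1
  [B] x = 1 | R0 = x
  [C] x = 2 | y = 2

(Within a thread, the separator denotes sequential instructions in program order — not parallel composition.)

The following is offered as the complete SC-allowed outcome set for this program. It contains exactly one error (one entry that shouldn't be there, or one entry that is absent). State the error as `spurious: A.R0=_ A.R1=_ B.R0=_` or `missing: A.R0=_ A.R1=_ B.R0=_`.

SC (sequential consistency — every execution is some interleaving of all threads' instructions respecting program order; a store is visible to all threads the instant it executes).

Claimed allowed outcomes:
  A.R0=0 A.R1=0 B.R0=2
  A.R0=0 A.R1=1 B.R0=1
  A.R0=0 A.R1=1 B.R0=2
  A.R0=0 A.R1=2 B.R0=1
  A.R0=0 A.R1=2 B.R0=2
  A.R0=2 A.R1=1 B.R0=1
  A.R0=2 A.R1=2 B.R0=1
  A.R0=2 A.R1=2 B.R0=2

outcome vector order: (A.R0,A.R1,B.R0)
under SC → 0/0/1 0/0/2 0/1/1 0/1/2 0/2/1 0/2/2 2/1/1 2/2/1 2/2/2
SC∖claimed = {0/0/1}

missing: A.R0=0 A.R1=0 B.R0=1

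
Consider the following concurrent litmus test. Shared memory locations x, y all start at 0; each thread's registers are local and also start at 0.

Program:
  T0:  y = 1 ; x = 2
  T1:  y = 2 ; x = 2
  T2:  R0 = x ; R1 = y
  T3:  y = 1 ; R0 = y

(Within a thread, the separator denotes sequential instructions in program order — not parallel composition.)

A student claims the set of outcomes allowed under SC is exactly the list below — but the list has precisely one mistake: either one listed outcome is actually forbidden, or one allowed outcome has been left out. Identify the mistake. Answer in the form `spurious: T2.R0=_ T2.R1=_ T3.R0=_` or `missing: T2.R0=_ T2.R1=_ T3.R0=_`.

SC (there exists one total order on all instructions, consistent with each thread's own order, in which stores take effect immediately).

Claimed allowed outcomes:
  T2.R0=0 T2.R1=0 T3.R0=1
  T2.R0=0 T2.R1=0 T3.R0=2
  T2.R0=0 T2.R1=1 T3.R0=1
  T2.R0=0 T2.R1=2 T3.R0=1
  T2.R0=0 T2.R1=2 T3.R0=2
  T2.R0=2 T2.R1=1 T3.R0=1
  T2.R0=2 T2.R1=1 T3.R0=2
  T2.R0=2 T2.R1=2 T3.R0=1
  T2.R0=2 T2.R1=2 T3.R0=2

outcome vector order: (T2.R0,T2.R1,T3.R0)
[SC] allowed = {<0 0 1> <0 0 2> <0 1 1> <0 1 2> <0 2 1> <0 2 2> <2 1 1> <2 1 2> <2 2 1> <2 2 2>}
SC∖claimed = {<0 1 2>}

missing: T2.R0=0 T2.R1=1 T3.R0=2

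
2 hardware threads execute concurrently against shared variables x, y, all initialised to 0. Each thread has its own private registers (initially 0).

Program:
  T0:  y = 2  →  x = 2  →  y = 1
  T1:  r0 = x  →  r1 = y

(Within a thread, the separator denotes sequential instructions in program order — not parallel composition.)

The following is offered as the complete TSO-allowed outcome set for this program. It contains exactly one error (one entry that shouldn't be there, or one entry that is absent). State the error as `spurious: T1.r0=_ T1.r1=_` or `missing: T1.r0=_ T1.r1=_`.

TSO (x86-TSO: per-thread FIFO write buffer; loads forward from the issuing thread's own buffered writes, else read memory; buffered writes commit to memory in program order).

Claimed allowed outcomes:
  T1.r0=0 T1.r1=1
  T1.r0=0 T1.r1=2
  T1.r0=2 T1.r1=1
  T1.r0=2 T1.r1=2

missing: T1.r0=0 T1.r1=0

outcome vector order: (T1.r0,T1.r1)
TSO (5): 00; 01; 02; 21; 22
TSO∖claimed = {00}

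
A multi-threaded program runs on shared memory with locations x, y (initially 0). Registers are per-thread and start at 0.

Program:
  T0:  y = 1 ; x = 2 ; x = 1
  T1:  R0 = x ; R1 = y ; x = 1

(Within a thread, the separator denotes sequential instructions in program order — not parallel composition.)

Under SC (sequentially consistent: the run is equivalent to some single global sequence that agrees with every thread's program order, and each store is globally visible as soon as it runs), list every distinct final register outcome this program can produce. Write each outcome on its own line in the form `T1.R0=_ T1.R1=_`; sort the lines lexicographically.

outcome vector order: (T1.R0,T1.R1)
|SC outcomes| = 4

T1.R0=0 T1.R1=0
T1.R0=0 T1.R1=1
T1.R0=1 T1.R1=1
T1.R0=2 T1.R1=1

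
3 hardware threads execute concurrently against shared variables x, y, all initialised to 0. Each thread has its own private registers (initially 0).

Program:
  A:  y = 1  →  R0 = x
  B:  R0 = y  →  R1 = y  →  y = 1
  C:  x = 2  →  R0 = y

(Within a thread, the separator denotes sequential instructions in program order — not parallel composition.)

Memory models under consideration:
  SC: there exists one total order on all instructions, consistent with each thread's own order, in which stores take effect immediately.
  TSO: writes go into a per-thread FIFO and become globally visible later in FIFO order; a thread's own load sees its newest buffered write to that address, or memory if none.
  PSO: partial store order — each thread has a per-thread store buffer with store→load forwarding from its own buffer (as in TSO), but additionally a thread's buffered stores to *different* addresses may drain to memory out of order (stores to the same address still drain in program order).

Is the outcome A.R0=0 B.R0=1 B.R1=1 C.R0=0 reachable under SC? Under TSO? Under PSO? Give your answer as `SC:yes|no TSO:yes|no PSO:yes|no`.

SC:no TSO:yes PSO:yes

outcome vector order: (A.R0,B.R0,B.R1,C.R0)
SC (9): 0001; 0011; 0111; 2000; 2001; 2010; 2011; 2110; 2111
TSO (12): 0000; 0001; 0010; 0011; 0110; 0111; 2000; 2001; 2010; 2011; 2110; 2111
PSO (12): 0000; 0001; 0010; 0011; 0110; 0111; 2000; 2001; 2010; 2011; 2110; 2111
target 0110 ∈ {TSO,PSO}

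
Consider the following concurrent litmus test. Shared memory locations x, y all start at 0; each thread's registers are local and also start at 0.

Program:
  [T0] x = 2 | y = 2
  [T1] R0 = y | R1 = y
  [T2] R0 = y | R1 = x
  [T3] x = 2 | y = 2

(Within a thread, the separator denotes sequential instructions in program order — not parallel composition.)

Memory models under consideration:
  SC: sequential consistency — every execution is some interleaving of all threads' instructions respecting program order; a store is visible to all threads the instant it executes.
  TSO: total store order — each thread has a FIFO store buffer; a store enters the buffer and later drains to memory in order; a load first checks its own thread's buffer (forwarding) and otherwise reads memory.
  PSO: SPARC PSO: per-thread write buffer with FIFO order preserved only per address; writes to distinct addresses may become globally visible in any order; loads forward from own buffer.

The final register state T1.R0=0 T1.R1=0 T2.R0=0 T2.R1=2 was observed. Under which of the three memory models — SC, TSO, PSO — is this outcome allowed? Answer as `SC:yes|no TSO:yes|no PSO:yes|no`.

outcome vector order: (T1.R0,T1.R1,T2.R0,T2.R1)
SC (9): (0,0,0,0), (0,0,0,2), (0,0,2,2), (0,2,0,0), (0,2,0,2), (0,2,2,2), (2,2,0,0), (2,2,0,2), (2,2,2,2)
TSO (9): (0,0,0,0), (0,0,0,2), (0,0,2,2), (0,2,0,0), (0,2,0,2), (0,2,2,2), (2,2,0,0), (2,2,0,2), (2,2,2,2)
PSO (12): (0,0,0,0), (0,0,0,2), (0,0,2,0), (0,0,2,2), (0,2,0,0), (0,2,0,2), (0,2,2,0), (0,2,2,2), (2,2,0,0), (2,2,0,2), (2,2,2,0), (2,2,2,2)
target (0,0,0,2) ∈ {SC,TSO,PSO}

SC:yes TSO:yes PSO:yes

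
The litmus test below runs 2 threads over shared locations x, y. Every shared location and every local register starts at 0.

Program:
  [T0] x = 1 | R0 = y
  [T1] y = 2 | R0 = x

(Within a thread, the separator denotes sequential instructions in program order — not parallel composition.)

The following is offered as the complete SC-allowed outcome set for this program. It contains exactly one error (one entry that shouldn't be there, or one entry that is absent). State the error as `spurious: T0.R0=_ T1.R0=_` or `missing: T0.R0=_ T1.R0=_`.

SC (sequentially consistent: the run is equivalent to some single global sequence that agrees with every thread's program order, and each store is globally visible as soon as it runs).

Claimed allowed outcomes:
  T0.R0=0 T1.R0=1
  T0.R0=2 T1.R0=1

outcome vector order: (T0.R0,T1.R0)
SC (3): (0,1); (2,0); (2,1)
SC∖claimed = {(2,0)}

missing: T0.R0=2 T1.R0=0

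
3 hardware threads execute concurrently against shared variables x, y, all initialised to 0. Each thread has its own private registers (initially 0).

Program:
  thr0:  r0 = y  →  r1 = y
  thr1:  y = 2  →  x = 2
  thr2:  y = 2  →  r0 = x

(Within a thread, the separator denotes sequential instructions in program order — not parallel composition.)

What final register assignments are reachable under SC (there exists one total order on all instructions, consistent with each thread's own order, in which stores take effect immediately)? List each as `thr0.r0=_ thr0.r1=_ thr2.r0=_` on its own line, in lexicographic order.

thr0.r0=0 thr0.r1=0 thr2.r0=0
thr0.r0=0 thr0.r1=0 thr2.r0=2
thr0.r0=0 thr0.r1=2 thr2.r0=0
thr0.r0=0 thr0.r1=2 thr2.r0=2
thr0.r0=2 thr0.r1=2 thr2.r0=0
thr0.r0=2 thr0.r1=2 thr2.r0=2

outcome vector order: (thr0.r0,thr0.r1,thr2.r0)
|SC outcomes| = 6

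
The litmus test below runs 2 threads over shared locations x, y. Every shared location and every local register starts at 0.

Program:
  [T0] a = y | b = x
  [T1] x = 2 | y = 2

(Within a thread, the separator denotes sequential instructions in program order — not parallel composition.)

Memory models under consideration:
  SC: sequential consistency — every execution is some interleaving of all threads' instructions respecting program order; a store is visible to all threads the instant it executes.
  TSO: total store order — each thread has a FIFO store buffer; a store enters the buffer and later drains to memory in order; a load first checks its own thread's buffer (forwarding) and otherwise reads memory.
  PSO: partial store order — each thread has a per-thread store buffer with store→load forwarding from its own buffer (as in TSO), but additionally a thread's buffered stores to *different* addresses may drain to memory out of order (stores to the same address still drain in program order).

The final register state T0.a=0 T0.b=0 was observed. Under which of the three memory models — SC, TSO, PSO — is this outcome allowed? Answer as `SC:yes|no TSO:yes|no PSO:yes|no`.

outcome vector order: (T0.a,T0.b)
[SC] allowed = {0/0; 0/2; 2/2}
[TSO] allowed = {0/0; 0/2; 2/2}
[PSO] allowed = {0/0; 0/2; 2/0; 2/2}
target 0/0 ∈ {SC,TSO,PSO}

SC:yes TSO:yes PSO:yes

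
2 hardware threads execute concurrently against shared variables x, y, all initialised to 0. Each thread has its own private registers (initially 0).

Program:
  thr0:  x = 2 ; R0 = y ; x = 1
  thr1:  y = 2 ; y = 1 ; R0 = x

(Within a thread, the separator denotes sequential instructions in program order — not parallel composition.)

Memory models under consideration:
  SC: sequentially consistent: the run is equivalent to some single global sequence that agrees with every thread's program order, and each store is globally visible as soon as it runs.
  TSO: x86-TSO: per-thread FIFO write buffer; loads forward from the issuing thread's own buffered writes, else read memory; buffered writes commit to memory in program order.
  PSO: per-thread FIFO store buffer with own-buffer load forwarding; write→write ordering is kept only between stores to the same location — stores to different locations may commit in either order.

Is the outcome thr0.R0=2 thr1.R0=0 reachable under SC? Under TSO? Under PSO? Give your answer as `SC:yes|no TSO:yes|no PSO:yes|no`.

outcome vector order: (thr0.R0,thr1.R0)
[SC] allowed = {<0 1>; <0 2>; <1 0>; <1 1>; <1 2>; <2 1>; <2 2>}
[TSO] allowed = {<0 0>; <0 1>; <0 2>; <1 0>; <1 1>; <1 2>; <2 0>; <2 1>; <2 2>}
[PSO] allowed = {<0 0>; <0 1>; <0 2>; <1 0>; <1 1>; <1 2>; <2 0>; <2 1>; <2 2>}
target <2 0> ∈ {TSO,PSO}

SC:no TSO:yes PSO:yes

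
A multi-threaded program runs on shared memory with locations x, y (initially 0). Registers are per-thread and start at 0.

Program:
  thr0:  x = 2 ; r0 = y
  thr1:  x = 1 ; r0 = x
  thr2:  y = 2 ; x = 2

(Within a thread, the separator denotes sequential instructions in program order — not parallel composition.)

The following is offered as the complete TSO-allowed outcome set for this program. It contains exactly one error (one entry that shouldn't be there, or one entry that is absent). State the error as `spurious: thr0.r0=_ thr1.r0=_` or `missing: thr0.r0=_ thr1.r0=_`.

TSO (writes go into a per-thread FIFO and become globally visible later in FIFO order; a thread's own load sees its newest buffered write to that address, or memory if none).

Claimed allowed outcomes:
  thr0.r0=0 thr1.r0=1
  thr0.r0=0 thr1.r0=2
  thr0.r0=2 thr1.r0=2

outcome vector order: (thr0.r0,thr1.r0)
[TSO] allowed = {<0 1> <0 2> <2 1> <2 2>}
TSO∖claimed = {<2 1>}

missing: thr0.r0=2 thr1.r0=1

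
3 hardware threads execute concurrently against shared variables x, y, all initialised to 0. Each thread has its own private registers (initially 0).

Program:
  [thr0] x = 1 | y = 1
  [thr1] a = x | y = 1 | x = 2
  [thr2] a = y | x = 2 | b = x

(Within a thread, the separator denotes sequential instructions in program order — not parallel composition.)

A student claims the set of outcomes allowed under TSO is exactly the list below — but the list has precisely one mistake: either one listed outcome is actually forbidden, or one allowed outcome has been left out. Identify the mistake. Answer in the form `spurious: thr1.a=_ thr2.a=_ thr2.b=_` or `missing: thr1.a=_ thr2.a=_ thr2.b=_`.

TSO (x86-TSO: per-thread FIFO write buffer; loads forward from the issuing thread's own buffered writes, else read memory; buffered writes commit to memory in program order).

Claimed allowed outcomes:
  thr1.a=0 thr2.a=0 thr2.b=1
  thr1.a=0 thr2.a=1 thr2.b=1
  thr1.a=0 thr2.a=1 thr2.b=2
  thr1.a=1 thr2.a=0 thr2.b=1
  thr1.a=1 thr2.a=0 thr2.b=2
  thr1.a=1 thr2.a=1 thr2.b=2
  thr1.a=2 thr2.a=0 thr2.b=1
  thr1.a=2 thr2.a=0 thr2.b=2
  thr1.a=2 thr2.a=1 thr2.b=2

outcome vector order: (thr1.a,thr2.a,thr2.b)
under TSO → 0/0/1, 0/0/2, 0/1/1, 0/1/2, 1/0/1, 1/0/2, 1/1/2, 2/0/1, 2/0/2, 2/1/2
TSO∖claimed = {0/0/2}

missing: thr1.a=0 thr2.a=0 thr2.b=2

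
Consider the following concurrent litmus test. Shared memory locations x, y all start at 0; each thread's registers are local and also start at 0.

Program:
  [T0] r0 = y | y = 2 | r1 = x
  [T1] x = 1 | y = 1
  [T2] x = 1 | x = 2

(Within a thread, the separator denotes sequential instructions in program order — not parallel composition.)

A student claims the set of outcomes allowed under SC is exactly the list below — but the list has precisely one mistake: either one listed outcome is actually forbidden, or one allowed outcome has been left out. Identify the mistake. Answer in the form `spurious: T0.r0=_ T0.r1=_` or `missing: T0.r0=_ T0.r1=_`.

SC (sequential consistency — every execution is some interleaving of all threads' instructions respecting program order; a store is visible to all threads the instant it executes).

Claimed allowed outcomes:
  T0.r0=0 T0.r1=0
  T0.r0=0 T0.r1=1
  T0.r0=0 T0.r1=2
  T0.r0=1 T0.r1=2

outcome vector order: (T0.r0,T0.r1)
[SC] allowed = {(0,0) (0,1) (0,2) (1,1) (1,2)}
SC∖claimed = {(1,1)}

missing: T0.r0=1 T0.r1=1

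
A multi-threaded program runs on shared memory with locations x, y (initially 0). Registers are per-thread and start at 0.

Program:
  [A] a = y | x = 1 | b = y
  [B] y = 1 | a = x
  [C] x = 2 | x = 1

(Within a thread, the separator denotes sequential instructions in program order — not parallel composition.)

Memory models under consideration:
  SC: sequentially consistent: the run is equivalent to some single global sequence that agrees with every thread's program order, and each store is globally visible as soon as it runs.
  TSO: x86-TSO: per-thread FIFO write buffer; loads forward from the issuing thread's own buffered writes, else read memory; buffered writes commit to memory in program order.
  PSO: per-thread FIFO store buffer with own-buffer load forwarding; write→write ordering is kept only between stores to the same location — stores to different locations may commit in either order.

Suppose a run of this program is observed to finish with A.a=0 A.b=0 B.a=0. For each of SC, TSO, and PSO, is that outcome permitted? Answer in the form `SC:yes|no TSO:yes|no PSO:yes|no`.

SC:no TSO:yes PSO:yes

outcome vector order: (A.a,A.b,B.a)
SC: 8 outcomes — {(0,0,1), (0,0,2), (0,1,0), (0,1,1), (0,1,2), (1,1,0), (1,1,1), (1,1,2)}
TSO: 9 outcomes — {(0,0,0), (0,0,1), (0,0,2), (0,1,0), (0,1,1), (0,1,2), (1,1,0), (1,1,1), (1,1,2)}
PSO: 9 outcomes — {(0,0,0), (0,0,1), (0,0,2), (0,1,0), (0,1,1), (0,1,2), (1,1,0), (1,1,1), (1,1,2)}
target (0,0,0) ∈ {TSO,PSO}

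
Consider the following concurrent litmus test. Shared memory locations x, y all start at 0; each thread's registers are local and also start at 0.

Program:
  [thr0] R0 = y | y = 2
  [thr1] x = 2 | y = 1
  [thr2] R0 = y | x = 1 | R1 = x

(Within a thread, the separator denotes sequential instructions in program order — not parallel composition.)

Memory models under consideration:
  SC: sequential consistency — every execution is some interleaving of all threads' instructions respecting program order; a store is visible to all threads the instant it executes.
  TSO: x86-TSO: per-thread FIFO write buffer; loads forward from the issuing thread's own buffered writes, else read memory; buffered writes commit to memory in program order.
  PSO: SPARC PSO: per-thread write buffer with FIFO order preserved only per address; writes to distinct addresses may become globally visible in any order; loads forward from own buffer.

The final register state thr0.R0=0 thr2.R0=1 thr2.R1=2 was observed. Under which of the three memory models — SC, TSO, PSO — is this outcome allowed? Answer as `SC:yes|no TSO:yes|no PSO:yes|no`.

outcome vector order: (thr0.R0,thr2.R0,thr2.R1)
[SC] allowed = {0/0/1; 0/0/2; 0/1/1; 0/2/1; 0/2/2; 1/0/1; 1/0/2; 1/1/1; 1/2/1}
[TSO] allowed = {0/0/1; 0/0/2; 0/1/1; 0/2/1; 0/2/2; 1/0/1; 1/0/2; 1/1/1; 1/2/1}
[PSO] allowed = {0/0/1; 0/0/2; 0/1/1; 0/1/2; 0/2/1; 0/2/2; 1/0/1; 1/0/2; 1/1/1; 1/1/2; 1/2/1; 1/2/2}
target 0/1/2 ∈ {PSO}

SC:no TSO:no PSO:yes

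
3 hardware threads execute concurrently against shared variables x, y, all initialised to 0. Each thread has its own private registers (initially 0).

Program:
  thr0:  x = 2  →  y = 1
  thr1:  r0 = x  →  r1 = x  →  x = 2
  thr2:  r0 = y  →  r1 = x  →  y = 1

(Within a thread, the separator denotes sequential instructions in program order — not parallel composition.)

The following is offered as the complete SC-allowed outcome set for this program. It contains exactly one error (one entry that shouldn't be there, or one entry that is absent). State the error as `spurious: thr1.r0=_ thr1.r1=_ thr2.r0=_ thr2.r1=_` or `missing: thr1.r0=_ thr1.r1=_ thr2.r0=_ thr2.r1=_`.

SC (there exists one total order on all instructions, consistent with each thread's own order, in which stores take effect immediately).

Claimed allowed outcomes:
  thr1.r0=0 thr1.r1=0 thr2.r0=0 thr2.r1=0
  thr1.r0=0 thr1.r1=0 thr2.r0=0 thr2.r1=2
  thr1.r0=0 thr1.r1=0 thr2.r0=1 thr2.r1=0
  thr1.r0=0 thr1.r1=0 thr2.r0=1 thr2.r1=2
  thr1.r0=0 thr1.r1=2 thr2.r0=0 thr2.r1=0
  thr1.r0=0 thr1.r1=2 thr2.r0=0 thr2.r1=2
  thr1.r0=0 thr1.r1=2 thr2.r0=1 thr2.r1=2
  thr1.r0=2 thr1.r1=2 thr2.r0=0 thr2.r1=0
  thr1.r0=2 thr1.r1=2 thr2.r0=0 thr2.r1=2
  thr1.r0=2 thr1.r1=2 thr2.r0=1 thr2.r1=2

outcome vector order: (thr1.r0,thr1.r1,thr2.r0,thr2.r1)
under SC → 0/0/0/0, 0/0/0/2, 0/0/1/2, 0/2/0/0, 0/2/0/2, 0/2/1/2, 2/2/0/0, 2/2/0/2, 2/2/1/2
claimed∖SC = {0/0/1/0}

spurious: thr1.r0=0 thr1.r1=0 thr2.r0=1 thr2.r1=0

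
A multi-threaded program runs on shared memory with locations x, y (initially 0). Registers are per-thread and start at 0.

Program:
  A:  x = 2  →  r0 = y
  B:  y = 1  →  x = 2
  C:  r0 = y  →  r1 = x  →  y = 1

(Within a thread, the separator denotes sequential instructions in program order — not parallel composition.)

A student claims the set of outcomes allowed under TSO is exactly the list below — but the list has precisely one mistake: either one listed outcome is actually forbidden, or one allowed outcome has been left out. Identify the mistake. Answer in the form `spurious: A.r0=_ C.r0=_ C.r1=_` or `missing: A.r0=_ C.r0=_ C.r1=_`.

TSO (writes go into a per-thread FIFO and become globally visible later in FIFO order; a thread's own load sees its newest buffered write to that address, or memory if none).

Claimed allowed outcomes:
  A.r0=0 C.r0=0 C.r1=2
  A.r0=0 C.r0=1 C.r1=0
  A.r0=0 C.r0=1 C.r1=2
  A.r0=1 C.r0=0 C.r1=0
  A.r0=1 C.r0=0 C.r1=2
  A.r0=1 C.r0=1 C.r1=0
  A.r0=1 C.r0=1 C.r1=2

outcome vector order: (A.r0,C.r0,C.r1)
[TSO] allowed = {0/0/0 0/0/2 0/1/0 0/1/2 1/0/0 1/0/2 1/1/0 1/1/2}
TSO∖claimed = {0/0/0}

missing: A.r0=0 C.r0=0 C.r1=0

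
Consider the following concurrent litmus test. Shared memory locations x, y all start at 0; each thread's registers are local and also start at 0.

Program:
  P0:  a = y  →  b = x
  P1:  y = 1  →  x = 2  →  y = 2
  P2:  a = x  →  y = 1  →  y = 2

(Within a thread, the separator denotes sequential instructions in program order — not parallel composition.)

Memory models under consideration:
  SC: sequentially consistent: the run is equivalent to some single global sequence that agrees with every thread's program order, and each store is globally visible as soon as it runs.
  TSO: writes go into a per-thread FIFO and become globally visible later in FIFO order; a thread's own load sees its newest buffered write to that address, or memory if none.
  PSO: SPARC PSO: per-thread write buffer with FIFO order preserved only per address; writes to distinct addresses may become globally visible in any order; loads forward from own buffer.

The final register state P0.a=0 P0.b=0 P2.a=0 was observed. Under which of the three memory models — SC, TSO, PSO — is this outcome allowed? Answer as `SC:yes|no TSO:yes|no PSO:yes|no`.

SC:yes TSO:yes PSO:yes

outcome vector order: (P0.a,P0.b,P2.a)
SC (11): (0,0,0); (0,0,2); (0,2,0); (0,2,2); (1,0,0); (1,0,2); (1,2,0); (1,2,2); (2,0,0); (2,2,0); (2,2,2)
TSO (11): (0,0,0); (0,0,2); (0,2,0); (0,2,2); (1,0,0); (1,0,2); (1,2,0); (1,2,2); (2,0,0); (2,2,0); (2,2,2)
PSO (12): (0,0,0); (0,0,2); (0,2,0); (0,2,2); (1,0,0); (1,0,2); (1,2,0); (1,2,2); (2,0,0); (2,0,2); (2,2,0); (2,2,2)
target (0,0,0) ∈ {SC,TSO,PSO}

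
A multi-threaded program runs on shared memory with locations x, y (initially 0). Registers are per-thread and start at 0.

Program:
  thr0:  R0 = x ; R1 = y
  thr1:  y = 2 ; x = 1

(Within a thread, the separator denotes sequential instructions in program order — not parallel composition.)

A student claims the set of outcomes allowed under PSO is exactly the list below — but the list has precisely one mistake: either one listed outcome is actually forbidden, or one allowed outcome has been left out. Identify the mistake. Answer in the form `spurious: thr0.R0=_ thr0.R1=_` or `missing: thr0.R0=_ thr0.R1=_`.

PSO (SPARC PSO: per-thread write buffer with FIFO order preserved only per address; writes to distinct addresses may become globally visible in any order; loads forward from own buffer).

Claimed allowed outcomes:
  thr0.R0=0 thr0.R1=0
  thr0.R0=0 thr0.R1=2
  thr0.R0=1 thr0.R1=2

missing: thr0.R0=1 thr0.R1=0

outcome vector order: (thr0.R0,thr0.R1)
under PSO → <0 0>; <0 2>; <1 0>; <1 2>
PSO∖claimed = {<1 0>}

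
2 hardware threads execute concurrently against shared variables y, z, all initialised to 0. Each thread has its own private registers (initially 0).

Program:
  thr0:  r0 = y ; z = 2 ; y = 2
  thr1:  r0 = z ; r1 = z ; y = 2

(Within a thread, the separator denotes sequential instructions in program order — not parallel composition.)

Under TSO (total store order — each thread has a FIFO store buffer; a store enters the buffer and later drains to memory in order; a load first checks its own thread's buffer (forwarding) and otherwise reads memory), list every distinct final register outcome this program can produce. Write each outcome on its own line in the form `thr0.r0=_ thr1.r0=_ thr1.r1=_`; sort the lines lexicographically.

thr0.r0=0 thr1.r0=0 thr1.r1=0
thr0.r0=0 thr1.r0=0 thr1.r1=2
thr0.r0=0 thr1.r0=2 thr1.r1=2
thr0.r0=2 thr1.r0=0 thr1.r1=0

outcome vector order: (thr0.r0,thr1.r0,thr1.r1)
|TSO outcomes| = 4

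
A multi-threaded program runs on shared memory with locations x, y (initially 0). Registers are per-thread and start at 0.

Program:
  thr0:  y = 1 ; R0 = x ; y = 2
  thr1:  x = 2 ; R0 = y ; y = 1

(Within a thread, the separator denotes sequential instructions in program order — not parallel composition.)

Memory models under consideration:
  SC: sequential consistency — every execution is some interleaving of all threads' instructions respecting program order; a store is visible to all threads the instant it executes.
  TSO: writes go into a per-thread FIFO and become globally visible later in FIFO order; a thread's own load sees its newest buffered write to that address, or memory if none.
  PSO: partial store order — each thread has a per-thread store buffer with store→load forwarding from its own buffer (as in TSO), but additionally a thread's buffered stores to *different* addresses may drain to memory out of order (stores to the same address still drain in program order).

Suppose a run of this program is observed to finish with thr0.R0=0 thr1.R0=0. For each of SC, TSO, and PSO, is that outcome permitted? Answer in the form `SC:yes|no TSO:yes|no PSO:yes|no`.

outcome vector order: (thr0.R0,thr1.R0)
[SC] allowed = {<0 1>, <0 2>, <2 0>, <2 1>, <2 2>}
[TSO] allowed = {<0 0>, <0 1>, <0 2>, <2 0>, <2 1>, <2 2>}
[PSO] allowed = {<0 0>, <0 1>, <0 2>, <2 0>, <2 1>, <2 2>}
target <0 0> ∈ {TSO,PSO}

SC:no TSO:yes PSO:yes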